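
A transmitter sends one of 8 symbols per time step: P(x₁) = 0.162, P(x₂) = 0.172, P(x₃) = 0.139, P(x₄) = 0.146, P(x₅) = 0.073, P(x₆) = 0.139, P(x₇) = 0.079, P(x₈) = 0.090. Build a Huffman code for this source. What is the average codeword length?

Repeatedly combine the two least-probable nodes; the expected code length is the sum of the merged weights.
merge 73/1000 + 79/1000 → 19/125
merge 9/100 + 139/1000 → 229/1000
merge 139/1000 + 73/500 → 57/200
merge 19/125 + 81/500 → 157/500
merge 43/250 + 229/1000 → 401/1000
merge 57/200 + 157/500 → 599/1000
merge 401/1000 + 599/1000 → 1
L = 19/125 + 229/1000 + 57/200 + 157/500 + 401/1000 + 599/1000 + 1 = 149/50 = 2.98 bits/symbol.

2.98 bits/symbol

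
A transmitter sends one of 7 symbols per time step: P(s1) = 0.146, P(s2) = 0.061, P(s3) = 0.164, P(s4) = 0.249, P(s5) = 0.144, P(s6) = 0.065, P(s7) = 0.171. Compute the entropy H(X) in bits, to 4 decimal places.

H = −Σ pᵢ log₂ pᵢ.
−0.146·log₂(0.146) = 0.4053
−0.061·log₂(0.061) = 0.2461
−0.164·log₂(0.164) = 0.4278
−0.249·log₂(0.249) = 0.4994
−0.144·log₂(0.144) = 0.4026
−0.065·log₂(0.065) = 0.2563
−0.171·log₂(0.171) = 0.4357
Sum ≈ 2.6732 → 2.6732 bits.

2.6732 bits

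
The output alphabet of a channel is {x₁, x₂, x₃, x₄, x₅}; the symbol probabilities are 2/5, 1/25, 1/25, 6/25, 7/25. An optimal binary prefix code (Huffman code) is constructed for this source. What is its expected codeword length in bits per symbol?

2 bits/symbol

Repeatedly combine the two least-probable nodes; the expected code length is the sum of the merged weights.
merge 1/25 + 1/25 → 2/25
merge 2/25 + 6/25 → 8/25
merge 7/25 + 8/25 → 3/5
merge 2/5 + 3/5 → 1
L = 2/25 + 8/25 + 3/5 + 1 = 2 bits/symbol.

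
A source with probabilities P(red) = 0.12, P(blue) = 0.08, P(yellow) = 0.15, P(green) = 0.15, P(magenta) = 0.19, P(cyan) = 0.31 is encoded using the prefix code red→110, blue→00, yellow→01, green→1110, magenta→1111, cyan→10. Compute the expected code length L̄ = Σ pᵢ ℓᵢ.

L̄ = Σ pᵢ·ℓᵢ = 0.12·3 + 0.08·2 + 0.15·2 + 0.15·4 + 0.19·4 + 0.31·2 = 2.8 bits/symbol.

2.8 bits/symbol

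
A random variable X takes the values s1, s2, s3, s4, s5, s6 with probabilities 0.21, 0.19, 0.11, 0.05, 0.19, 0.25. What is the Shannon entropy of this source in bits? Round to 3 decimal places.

2.450 bits

H = −Σ pᵢ log₂ pᵢ.
−0.21·log₂(0.21) = 0.4728
−0.19·log₂(0.19) = 0.4552
−0.11·log₂(0.11) = 0.3503
−0.05·log₂(0.05) = 0.2161
−0.19·log₂(0.19) = 0.4552
−0.25·log₂(0.25) = 0.5000
Sum ≈ 2.4497 → 2.450 bits.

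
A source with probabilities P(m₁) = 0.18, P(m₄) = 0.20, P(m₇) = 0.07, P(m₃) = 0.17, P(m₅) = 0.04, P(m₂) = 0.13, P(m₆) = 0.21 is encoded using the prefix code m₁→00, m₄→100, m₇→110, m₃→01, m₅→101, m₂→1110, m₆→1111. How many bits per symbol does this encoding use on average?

2.99 bits/symbol

L̄ = Σ pᵢ·ℓᵢ = 0.18·2 + 0.20·3 + 0.07·3 + 0.17·2 + 0.04·3 + 0.13·4 + 0.21·4 = 2.99 bits/symbol.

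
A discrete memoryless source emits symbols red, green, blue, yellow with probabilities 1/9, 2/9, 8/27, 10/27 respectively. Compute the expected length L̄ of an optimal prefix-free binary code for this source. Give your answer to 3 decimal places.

1.963 bits/symbol

Repeatedly combine the two least-probable nodes; the expected code length is the sum of the merged weights.
merge 1/9 + 2/9 → 1/3
merge 8/27 + 1/3 → 17/27
merge 10/27 + 17/27 → 1
L = 1/3 + 17/27 + 1 = 53/27 ≈ 1.963 bits/symbol.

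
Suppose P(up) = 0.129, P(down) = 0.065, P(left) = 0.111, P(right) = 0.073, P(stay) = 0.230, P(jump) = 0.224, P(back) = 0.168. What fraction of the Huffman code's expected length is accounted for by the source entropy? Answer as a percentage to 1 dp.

99.4%

Entropy H = −Σ p log₂ p ≈ 2.6686 bits.
Huffman merges: 13/200+73/1000→69/500; 111/1000+129/1000→6/25; 69/500+21/125→153/500; 28/125+23/100→227/500; 6/25+153/500→273/500; 227/500+273/500→1. L = 671/250 ≈ 2.6840.
Efficiency = H/L = 2.6686/2.6840 = 99.4%.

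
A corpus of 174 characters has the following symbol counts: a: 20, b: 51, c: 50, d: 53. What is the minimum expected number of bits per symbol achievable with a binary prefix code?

Probabilities are the counts divided by 174.
Repeatedly combine the two least-probable nodes; the expected code length is the sum of the merged weights.
merge 10/87 + 25/87 → 35/87
merge 17/58 + 53/174 → 52/87
merge 35/87 + 52/87 → 1
L = 35/87 + 52/87 + 1 = 2 bits/symbol.

2 bits/symbol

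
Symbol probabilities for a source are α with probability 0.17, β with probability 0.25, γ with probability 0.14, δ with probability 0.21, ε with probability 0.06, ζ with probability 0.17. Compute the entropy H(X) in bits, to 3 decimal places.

H = −Σ pᵢ log₂ pᵢ.
−0.17·log₂(0.17) = 0.4346
−0.25·log₂(0.25) = 0.5000
−0.14·log₂(0.14) = 0.3971
−0.21·log₂(0.21) = 0.4728
−0.06·log₂(0.06) = 0.2435
−0.17·log₂(0.17) = 0.4346
Sum ≈ 2.4826 → 2.483 bits.

2.483 bits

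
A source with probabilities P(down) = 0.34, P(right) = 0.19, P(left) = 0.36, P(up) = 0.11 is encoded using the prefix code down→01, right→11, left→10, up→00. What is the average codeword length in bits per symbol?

2 bits/symbol

L̄ = Σ pᵢ·ℓᵢ = 0.34·2 + 0.19·2 + 0.36·2 + 0.11·2 = 2 bits/symbol.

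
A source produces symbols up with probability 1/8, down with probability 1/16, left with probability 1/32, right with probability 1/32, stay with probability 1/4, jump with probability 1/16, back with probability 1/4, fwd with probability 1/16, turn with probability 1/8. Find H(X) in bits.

2.8125 bits

Each probability is a power of 1/2, so log₂(1/p) is an integer.
H = Σ p·log₂(1/p) = 1/8·3 + 1/16·4 + 1/32·5 + 1/32·5 + 1/4·2 + 1/16·4 + 1/4·2 + 1/16·4 + 1/8·3 = 2.8125 bits.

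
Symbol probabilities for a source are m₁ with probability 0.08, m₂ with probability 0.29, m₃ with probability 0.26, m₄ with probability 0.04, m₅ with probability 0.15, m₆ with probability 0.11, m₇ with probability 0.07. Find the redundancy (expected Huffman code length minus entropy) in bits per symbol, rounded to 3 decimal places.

Entropy H = −Σ p log₂ p ≈ 2.5298 bits.
Huffman merges: 1/25+7/100→11/100; 2/25+11/100→19/100; 11/100+3/20→13/50; 19/100+13/50→9/20; 13/50+29/100→11/20; 9/20+11/20→1. L = 64/25 ≈ 2.5600.
L − H = 2.5600 − 2.5298 = 0.030 bits.

0.030 bits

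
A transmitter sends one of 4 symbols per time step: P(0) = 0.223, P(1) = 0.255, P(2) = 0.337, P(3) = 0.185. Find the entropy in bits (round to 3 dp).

H = −Σ pᵢ log₂ pᵢ.
−0.223·log₂(0.223) = 0.4828
−0.255·log₂(0.255) = 0.5027
−0.337·log₂(0.337) = 0.5288
−0.185·log₂(0.185) = 0.4504
Sum ≈ 1.9647 → 1.965 bits.

1.965 bits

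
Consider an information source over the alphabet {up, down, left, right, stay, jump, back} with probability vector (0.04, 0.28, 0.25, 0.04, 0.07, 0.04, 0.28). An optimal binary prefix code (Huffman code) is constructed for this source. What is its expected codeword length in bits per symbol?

Repeatedly combine the two least-probable nodes; the expected code length is the sum of the merged weights.
merge 1/25 + 1/25 → 2/25
merge 1/25 + 7/100 → 11/100
merge 2/25 + 11/100 → 19/100
merge 19/100 + 1/4 → 11/25
merge 7/25 + 7/25 → 14/25
merge 11/25 + 14/25 → 1
L = 2/25 + 11/100 + 19/100 + 11/25 + 14/25 + 1 = 119/50 = 2.38 bits/symbol.

2.38 bits/symbol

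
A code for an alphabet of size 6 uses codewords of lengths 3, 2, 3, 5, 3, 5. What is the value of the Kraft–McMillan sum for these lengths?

0.6875

With common denominator 2^5 = 32: Σ 2^(−ℓᵢ) = 4/32 + 8/32 + 4/32 + 1/32 + 4/32 + 1/32 = 22/32 = 0.6875.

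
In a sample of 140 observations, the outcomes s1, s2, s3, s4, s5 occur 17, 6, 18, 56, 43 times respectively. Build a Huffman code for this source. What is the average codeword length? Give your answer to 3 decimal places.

2.057 bits/symbol

Probabilities are the counts divided by 140.
Repeatedly combine the two least-probable nodes; the expected code length is the sum of the merged weights.
merge 3/70 + 17/140 → 23/140
merge 9/70 + 23/140 → 41/140
merge 41/140 + 43/140 → 3/5
merge 2/5 + 3/5 → 1
L = 23/140 + 41/140 + 3/5 + 1 = 72/35 ≈ 2.057 bits/symbol.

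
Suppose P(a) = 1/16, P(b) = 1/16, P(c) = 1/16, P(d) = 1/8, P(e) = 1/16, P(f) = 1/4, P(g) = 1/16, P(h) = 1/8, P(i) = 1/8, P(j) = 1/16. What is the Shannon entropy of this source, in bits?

3.125 bits

Each probability is a power of 1/2, so log₂(1/p) is an integer.
H = Σ p·log₂(1/p) = 1/16·4 + 1/16·4 + 1/16·4 + 1/8·3 + 1/16·4 + 1/4·2 + 1/16·4 + 1/8·3 + 1/8·3 + 1/16·4 = 3.125 bits.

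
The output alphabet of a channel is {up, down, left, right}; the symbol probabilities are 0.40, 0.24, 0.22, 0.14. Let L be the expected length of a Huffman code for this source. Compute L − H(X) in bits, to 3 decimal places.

Entropy H = −Σ p log₂ p ≈ 1.9006 bits.
Huffman merges: 7/50+11/50→9/25; 6/25+9/25→3/5; 2/5+3/5→1. L = 49/25 ≈ 1.9600.
L − H = 1.9600 − 1.9006 = 0.059 bits.

0.059 bits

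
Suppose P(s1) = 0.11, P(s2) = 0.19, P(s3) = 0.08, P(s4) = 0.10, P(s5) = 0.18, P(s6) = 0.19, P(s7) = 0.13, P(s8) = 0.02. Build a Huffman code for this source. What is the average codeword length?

2.91 bits/symbol

Repeatedly combine the two least-probable nodes; the expected code length is the sum of the merged weights.
merge 1/50 + 2/25 → 1/10
merge 1/10 + 1/10 → 1/5
merge 11/100 + 13/100 → 6/25
merge 9/50 + 19/100 → 37/100
merge 19/100 + 1/5 → 39/100
merge 6/25 + 37/100 → 61/100
merge 39/100 + 61/100 → 1
L = 1/10 + 1/5 + 6/25 + 37/100 + 39/100 + 61/100 + 1 = 291/100 = 2.91 bits/symbol.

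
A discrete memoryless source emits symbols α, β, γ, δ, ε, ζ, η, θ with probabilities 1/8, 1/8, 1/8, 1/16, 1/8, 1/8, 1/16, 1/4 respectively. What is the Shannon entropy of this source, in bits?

2.875 bits

Each probability is a power of 1/2, so log₂(1/p) is an integer.
H = Σ p·log₂(1/p) = 1/8·3 + 1/8·3 + 1/8·3 + 1/16·4 + 1/8·3 + 1/8·3 + 1/16·4 + 1/4·2 = 2.875 bits.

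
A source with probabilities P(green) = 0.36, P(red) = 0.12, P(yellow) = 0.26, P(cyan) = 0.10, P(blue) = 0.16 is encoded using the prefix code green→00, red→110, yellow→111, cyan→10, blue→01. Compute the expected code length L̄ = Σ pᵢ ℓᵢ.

2.38 bits/symbol

L̄ = Σ pᵢ·ℓᵢ = 0.36·2 + 0.12·3 + 0.26·3 + 0.10·2 + 0.16·2 = 2.38 bits/symbol.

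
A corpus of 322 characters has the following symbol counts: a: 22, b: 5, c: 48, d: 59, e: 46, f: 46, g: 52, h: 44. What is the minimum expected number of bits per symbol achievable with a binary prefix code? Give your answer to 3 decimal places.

Probabilities are the counts divided by 322.
Repeatedly combine the two least-probable nodes; the expected code length is the sum of the merged weights.
merge 5/322 + 11/161 → 27/322
merge 27/322 + 22/161 → 71/322
merge 1/7 + 1/7 → 2/7
merge 24/161 + 26/161 → 50/161
merge 59/322 + 71/322 → 65/161
merge 2/7 + 50/161 → 96/161
merge 65/161 + 96/161 → 1
L = 27/322 + 71/322 + 2/7 + 50/161 + 65/161 + 96/161 + 1 = 467/161 ≈ 2.901 bits/symbol.

2.901 bits/symbol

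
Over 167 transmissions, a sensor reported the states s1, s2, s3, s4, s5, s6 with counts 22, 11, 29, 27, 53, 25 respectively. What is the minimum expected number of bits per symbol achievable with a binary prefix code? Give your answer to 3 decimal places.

Probabilities are the counts divided by 167.
Repeatedly combine the two least-probable nodes; the expected code length is the sum of the merged weights.
merge 11/167 + 22/167 → 33/167
merge 25/167 + 27/167 → 52/167
merge 29/167 + 33/167 → 62/167
merge 52/167 + 53/167 → 105/167
merge 62/167 + 105/167 → 1
L = 33/167 + 52/167 + 62/167 + 105/167 + 1 = 419/167 ≈ 2.509 bits/symbol.

2.509 bits/symbol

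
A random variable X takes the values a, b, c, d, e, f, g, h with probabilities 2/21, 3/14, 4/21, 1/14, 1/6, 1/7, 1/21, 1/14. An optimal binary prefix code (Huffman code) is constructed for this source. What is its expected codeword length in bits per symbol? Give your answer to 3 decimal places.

2.881 bits/symbol

Repeatedly combine the two least-probable nodes; the expected code length is the sum of the merged weights.
merge 1/21 + 1/14 → 5/42
merge 1/14 + 2/21 → 1/6
merge 5/42 + 1/7 → 11/42
merge 1/6 + 1/6 → 1/3
merge 4/21 + 3/14 → 17/42
merge 11/42 + 1/3 → 25/42
merge 17/42 + 25/42 → 1
L = 5/42 + 1/6 + 11/42 + 1/3 + 17/42 + 25/42 + 1 = 121/42 ≈ 2.881 bits/symbol.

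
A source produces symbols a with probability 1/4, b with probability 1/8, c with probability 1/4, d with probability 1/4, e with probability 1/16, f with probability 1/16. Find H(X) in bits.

Each probability is a power of 1/2, so log₂(1/p) is an integer.
H = Σ p·log₂(1/p) = 1/4·2 + 1/8·3 + 1/4·2 + 1/4·2 + 1/16·4 + 1/16·4 = 2.375 bits.

2.375 bits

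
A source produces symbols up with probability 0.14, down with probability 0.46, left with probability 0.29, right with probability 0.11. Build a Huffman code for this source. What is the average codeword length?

Repeatedly combine the two least-probable nodes; the expected code length is the sum of the merged weights.
merge 11/100 + 7/50 → 1/4
merge 1/4 + 29/100 → 27/50
merge 23/50 + 27/50 → 1
L = 1/4 + 27/50 + 1 = 179/100 = 1.79 bits/symbol.

1.79 bits/symbol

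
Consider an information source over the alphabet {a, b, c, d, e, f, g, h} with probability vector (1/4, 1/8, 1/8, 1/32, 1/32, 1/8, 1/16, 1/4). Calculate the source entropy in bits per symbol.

2.6875 bits

Each probability is a power of 1/2, so log₂(1/p) is an integer.
H = Σ p·log₂(1/p) = 1/4·2 + 1/8·3 + 1/8·3 + 1/32·5 + 1/32·5 + 1/8·3 + 1/16·4 + 1/4·2 = 2.6875 bits.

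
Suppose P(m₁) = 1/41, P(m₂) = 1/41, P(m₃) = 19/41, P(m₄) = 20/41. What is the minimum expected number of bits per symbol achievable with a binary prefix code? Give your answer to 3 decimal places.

1.561 bits/symbol

Repeatedly combine the two least-probable nodes; the expected code length is the sum of the merged weights.
merge 1/41 + 1/41 → 2/41
merge 2/41 + 19/41 → 21/41
merge 20/41 + 21/41 → 1
L = 2/41 + 21/41 + 1 = 64/41 ≈ 1.561 bits/symbol.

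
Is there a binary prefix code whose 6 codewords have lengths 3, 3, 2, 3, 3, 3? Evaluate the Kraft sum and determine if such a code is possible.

With common denominator 2^3 = 8: Σ 2^(−ℓᵢ) = 1/8 + 1/8 + 2/8 + 1/8 + 1/8 + 1/8 = 7/8 = 0.875.
Kraft's inequality requires Σ ≤ 1; here Σ = 0.875 ≤ 1, so such a prefix code exists.

0.875; yes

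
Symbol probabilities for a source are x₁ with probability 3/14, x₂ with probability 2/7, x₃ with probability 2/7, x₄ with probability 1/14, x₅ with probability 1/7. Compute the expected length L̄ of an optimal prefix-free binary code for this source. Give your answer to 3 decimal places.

Repeatedly combine the two least-probable nodes; the expected code length is the sum of the merged weights.
merge 1/14 + 1/7 → 3/14
merge 3/14 + 3/14 → 3/7
merge 2/7 + 2/7 → 4/7
merge 3/7 + 4/7 → 1
L = 3/14 + 3/7 + 4/7 + 1 = 31/14 ≈ 2.214 bits/symbol.

2.214 bits/symbol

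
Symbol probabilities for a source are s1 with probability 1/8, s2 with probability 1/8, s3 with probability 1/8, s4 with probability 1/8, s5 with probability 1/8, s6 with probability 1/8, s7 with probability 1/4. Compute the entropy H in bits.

2.75 bits

Each probability is a power of 1/2, so log₂(1/p) is an integer.
H = Σ p·log₂(1/p) = 1/8·3 + 1/8·3 + 1/8·3 + 1/8·3 + 1/8·3 + 1/8·3 + 1/4·2 = 2.75 bits.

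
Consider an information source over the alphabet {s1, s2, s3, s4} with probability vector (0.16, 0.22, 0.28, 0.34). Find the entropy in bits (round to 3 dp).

H = −Σ pᵢ log₂ pᵢ.
−0.16·log₂(0.16) = 0.4230
−0.22·log₂(0.22) = 0.4806
−0.28·log₂(0.28) = 0.5142
−0.34·log₂(0.34) = 0.5292
Sum ≈ 1.9470 → 1.947 bits.

1.947 bits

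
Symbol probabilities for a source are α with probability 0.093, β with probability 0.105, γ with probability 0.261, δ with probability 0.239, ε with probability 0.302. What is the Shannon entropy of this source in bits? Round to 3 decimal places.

H = −Σ pᵢ log₂ pᵢ.
−0.093·log₂(0.093) = 0.3187
−0.105·log₂(0.105) = 0.3414
−0.261·log₂(0.261) = 0.5058
−0.239·log₂(0.239) = 0.4935
−0.302·log₂(0.302) = 0.5217
Sum ≈ 2.1811 → 2.181 bits.

2.181 bits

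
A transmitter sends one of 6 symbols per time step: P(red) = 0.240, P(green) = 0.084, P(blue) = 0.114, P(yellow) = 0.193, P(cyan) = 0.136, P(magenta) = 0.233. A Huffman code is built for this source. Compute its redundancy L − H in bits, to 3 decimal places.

0.036 bits

Entropy H = −Σ p log₂ p ≈ 2.4906 bits.
Huffman merges: 21/250+57/500→99/500; 17/125+193/1000→329/1000; 99/500+233/1000→431/1000; 6/25+329/1000→569/1000; 431/1000+569/1000→1. L = 2527/1000 ≈ 2.5270.
L − H = 2.5270 − 2.4906 = 0.036 bits.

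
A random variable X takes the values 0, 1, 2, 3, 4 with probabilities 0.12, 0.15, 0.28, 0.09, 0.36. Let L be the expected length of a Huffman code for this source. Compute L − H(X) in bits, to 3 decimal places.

0.075 bits

Entropy H = −Σ p log₂ p ≈ 2.1351 bits.
Huffman merges: 9/100+3/25→21/100; 3/20+21/100→9/25; 7/25+9/25→16/25; 9/25+16/25→1. L = 221/100 ≈ 2.2100.
L − H = 2.2100 − 2.1351 = 0.075 bits.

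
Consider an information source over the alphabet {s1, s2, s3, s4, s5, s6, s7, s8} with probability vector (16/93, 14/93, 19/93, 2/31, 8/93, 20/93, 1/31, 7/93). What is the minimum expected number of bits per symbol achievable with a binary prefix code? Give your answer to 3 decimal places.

2.839 bits/symbol

Repeatedly combine the two least-probable nodes; the expected code length is the sum of the merged weights.
merge 1/31 + 2/31 → 3/31
merge 7/93 + 8/93 → 5/31
merge 3/31 + 14/93 → 23/93
merge 5/31 + 16/93 → 1/3
merge 19/93 + 20/93 → 13/31
merge 23/93 + 1/3 → 18/31
merge 13/31 + 18/31 → 1
L = 3/31 + 5/31 + 23/93 + 1/3 + 13/31 + 18/31 + 1 = 88/31 ≈ 2.839 bits/symbol.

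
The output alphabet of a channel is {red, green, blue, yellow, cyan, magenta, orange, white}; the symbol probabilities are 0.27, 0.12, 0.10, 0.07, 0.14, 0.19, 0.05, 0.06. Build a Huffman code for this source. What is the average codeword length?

2.82 bits/symbol

Repeatedly combine the two least-probable nodes; the expected code length is the sum of the merged weights.
merge 1/20 + 3/50 → 11/100
merge 7/100 + 1/10 → 17/100
merge 11/100 + 3/25 → 23/100
merge 7/50 + 17/100 → 31/100
merge 19/100 + 23/100 → 21/50
merge 27/100 + 31/100 → 29/50
merge 21/50 + 29/50 → 1
L = 11/100 + 17/100 + 23/100 + 31/100 + 21/50 + 29/50 + 1 = 141/50 = 2.82 bits/symbol.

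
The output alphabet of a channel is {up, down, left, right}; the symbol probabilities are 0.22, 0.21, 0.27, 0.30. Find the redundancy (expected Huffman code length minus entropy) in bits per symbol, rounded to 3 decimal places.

0.015 bits

Entropy H = −Σ p log₂ p ≈ 1.9845 bits.
Huffman merges: 21/100+11/50→43/100; 27/100+3/10→57/100; 43/100+57/100→1. L = 2 ≈ 2.0000.
L − H = 2.0000 − 1.9845 = 0.015 bits.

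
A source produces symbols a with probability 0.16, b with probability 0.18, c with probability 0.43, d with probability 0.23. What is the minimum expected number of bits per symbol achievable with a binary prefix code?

1.91 bits/symbol

Repeatedly combine the two least-probable nodes; the expected code length is the sum of the merged weights.
merge 4/25 + 9/50 → 17/50
merge 23/100 + 17/50 → 57/100
merge 43/100 + 57/100 → 1
L = 17/50 + 57/100 + 1 = 191/100 = 1.91 bits/symbol.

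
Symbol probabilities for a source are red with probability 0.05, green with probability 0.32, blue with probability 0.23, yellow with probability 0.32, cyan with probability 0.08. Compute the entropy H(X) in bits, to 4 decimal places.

2.0473 bits

H = −Σ pᵢ log₂ pᵢ.
−0.05·log₂(0.05) = 0.2161
−0.32·log₂(0.32) = 0.5260
−0.23·log₂(0.23) = 0.4877
−0.32·log₂(0.32) = 0.5260
−0.08·log₂(0.08) = 0.2915
Sum ≈ 2.0473 → 2.0473 bits.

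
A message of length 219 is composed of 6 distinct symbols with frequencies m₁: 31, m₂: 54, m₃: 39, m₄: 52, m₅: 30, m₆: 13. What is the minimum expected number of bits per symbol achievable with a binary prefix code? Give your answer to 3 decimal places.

2.516 bits/symbol

Probabilities are the counts divided by 219.
Repeatedly combine the two least-probable nodes; the expected code length is the sum of the merged weights.
merge 13/219 + 10/73 → 43/219
merge 31/219 + 13/73 → 70/219
merge 43/219 + 52/219 → 95/219
merge 18/73 + 70/219 → 124/219
merge 95/219 + 124/219 → 1
L = 43/219 + 70/219 + 95/219 + 124/219 + 1 = 551/219 ≈ 2.516 bits/symbol.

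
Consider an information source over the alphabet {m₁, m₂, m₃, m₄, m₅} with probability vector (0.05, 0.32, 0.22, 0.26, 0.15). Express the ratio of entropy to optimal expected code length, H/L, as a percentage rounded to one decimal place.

97.2%

Entropy H = −Σ p log₂ p ≈ 2.1385 bits.
Huffman merges: 1/20+3/20→1/5; 1/5+11/50→21/50; 13/50+8/25→29/50; 21/50+29/50→1. L = 11/5 ≈ 2.2000.
Efficiency = H/L = 2.1385/2.2000 = 97.2%.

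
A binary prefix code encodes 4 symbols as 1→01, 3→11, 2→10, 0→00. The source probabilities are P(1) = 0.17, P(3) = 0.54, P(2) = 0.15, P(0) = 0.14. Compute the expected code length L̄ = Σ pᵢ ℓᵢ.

L̄ = Σ pᵢ·ℓᵢ = 0.17·2 + 0.54·2 + 0.15·2 + 0.14·2 = 2 bits/symbol.

2 bits/symbol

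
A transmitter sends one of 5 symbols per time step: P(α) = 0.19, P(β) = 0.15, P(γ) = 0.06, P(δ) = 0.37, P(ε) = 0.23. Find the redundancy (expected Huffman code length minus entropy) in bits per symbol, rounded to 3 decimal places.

0.082 bits

Entropy H = −Σ p log₂ p ≈ 2.1277 bits.
Huffman merges: 3/50+3/20→21/100; 19/100+21/100→2/5; 23/100+37/100→3/5; 2/5+3/5→1. L = 221/100 ≈ 2.2100.
L − H = 2.2100 − 2.1277 = 0.082 bits.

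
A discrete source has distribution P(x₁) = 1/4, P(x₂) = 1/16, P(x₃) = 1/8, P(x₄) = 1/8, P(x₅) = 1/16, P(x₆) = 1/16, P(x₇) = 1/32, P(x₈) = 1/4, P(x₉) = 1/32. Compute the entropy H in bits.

2.8125 bits

Each probability is a power of 1/2, so log₂(1/p) is an integer.
H = Σ p·log₂(1/p) = 1/4·2 + 1/16·4 + 1/8·3 + 1/8·3 + 1/16·4 + 1/16·4 + 1/32·5 + 1/4·2 + 1/32·5 = 2.8125 bits.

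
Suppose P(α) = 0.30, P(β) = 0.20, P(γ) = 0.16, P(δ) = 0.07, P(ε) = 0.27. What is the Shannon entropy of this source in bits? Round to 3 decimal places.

2.187 bits

H = −Σ pᵢ log₂ pᵢ.
−0.30·log₂(0.30) = 0.5211
−0.20·log₂(0.20) = 0.4644
−0.16·log₂(0.16) = 0.4230
−0.07·log₂(0.07) = 0.2686
−0.27·log₂(0.27) = 0.5100
Sum ≈ 2.1871 → 2.187 bits.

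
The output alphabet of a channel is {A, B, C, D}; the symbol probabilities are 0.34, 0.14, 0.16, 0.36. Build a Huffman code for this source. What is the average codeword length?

Repeatedly combine the two least-probable nodes; the expected code length is the sum of the merged weights.
merge 7/50 + 4/25 → 3/10
merge 3/10 + 17/50 → 16/25
merge 9/25 + 16/25 → 1
L = 3/10 + 16/25 + 1 = 97/50 = 1.94 bits/symbol.

1.94 bits/symbol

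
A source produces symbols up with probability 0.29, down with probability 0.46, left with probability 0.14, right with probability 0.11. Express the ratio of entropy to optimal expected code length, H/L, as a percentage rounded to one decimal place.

Entropy H = −Σ p log₂ p ≈ 1.7806 bits.
Huffman merges: 11/100+7/50→1/4; 1/4+29/100→27/50; 23/50+27/50→1. L = 179/100 ≈ 1.7900.
Efficiency = H/L = 1.7806/1.7900 = 99.5%.

99.5%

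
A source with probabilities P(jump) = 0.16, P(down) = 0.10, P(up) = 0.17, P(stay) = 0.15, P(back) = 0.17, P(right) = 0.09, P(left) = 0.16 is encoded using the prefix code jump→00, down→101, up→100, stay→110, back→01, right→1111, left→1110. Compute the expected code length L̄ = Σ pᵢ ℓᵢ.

2.92 bits/symbol

L̄ = Σ pᵢ·ℓᵢ = 0.16·2 + 0.10·3 + 0.17·3 + 0.15·3 + 0.17·2 + 0.09·4 + 0.16·4 = 2.92 bits/symbol.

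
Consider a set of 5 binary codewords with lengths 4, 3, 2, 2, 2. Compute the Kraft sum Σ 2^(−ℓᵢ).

0.9375

With common denominator 2^4 = 16: Σ 2^(−ℓᵢ) = 1/16 + 2/16 + 4/16 + 4/16 + 4/16 = 15/16 = 0.9375.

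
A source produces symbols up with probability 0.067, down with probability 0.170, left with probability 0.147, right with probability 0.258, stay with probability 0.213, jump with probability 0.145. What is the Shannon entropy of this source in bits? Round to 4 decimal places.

H = −Σ pᵢ log₂ pᵢ.
−0.067·log₂(0.067) = 0.2613
−0.170·log₂(0.170) = 0.4346
−0.147·log₂(0.147) = 0.4066
−0.258·log₂(0.258) = 0.5043
−0.213·log₂(0.213) = 0.4752
−0.145·log₂(0.145) = 0.4040
Sum ≈ 2.4859 → 2.4859 bits.

2.4859 bits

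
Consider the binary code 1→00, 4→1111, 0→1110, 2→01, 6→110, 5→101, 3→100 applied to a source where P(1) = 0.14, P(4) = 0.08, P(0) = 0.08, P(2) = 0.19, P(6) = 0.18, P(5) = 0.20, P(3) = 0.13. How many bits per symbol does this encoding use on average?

2.83 bits/symbol

L̄ = Σ pᵢ·ℓᵢ = 0.14·2 + 0.08·4 + 0.08·4 + 0.19·2 + 0.18·3 + 0.20·3 + 0.13·3 = 2.83 bits/symbol.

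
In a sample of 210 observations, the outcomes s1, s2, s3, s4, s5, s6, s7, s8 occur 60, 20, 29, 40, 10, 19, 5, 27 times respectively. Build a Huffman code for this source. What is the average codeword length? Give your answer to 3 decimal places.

Probabilities are the counts divided by 210.
Repeatedly combine the two least-probable nodes; the expected code length is the sum of the merged weights.
merge 1/42 + 1/21 → 1/14
merge 1/14 + 19/210 → 17/105
merge 2/21 + 9/70 → 47/210
merge 29/210 + 17/105 → 3/10
merge 4/21 + 47/210 → 29/70
merge 2/7 + 3/10 → 41/70
merge 29/70 + 41/70 → 1
L = 1/14 + 17/105 + 47/210 + 3/10 + 29/70 + 41/70 + 1 = 193/70 ≈ 2.757 bits/symbol.

2.757 bits/symbol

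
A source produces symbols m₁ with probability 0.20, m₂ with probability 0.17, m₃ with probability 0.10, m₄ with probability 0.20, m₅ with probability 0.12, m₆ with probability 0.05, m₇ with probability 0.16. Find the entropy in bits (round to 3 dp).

2.702 bits

H = −Σ pᵢ log₂ pᵢ.
−0.20·log₂(0.20) = 0.4644
−0.17·log₂(0.17) = 0.4346
−0.10·log₂(0.10) = 0.3322
−0.20·log₂(0.20) = 0.4644
−0.12·log₂(0.12) = 0.3671
−0.05·log₂(0.05) = 0.2161
−0.16·log₂(0.16) = 0.4230
Sum ≈ 2.7017 → 2.702 bits.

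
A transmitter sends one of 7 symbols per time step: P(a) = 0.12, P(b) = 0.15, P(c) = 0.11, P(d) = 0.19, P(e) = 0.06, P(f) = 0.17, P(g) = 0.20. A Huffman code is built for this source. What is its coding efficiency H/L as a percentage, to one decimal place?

98.0%

Entropy H = −Σ p log₂ p ≈ 2.7256 bits.
Huffman merges: 3/50+11/100→17/100; 3/25+3/20→27/100; 17/100+17/100→17/50; 19/100+1/5→39/100; 27/100+17/50→61/100; 39/100+61/100→1. L = 139/50 ≈ 2.7800.
Efficiency = H/L = 2.7256/2.7800 = 98.0%.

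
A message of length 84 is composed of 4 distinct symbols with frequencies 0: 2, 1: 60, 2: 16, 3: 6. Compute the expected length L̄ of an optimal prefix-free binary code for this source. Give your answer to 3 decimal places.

1.381 bits/symbol

Probabilities are the counts divided by 84.
Repeatedly combine the two least-probable nodes; the expected code length is the sum of the merged weights.
merge 1/42 + 1/14 → 2/21
merge 2/21 + 4/21 → 2/7
merge 2/7 + 5/7 → 1
L = 2/21 + 2/7 + 1 = 29/21 ≈ 1.381 bits/symbol.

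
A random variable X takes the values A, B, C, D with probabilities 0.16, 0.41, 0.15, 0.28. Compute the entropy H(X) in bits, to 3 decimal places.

H = −Σ pᵢ log₂ pᵢ.
−0.16·log₂(0.16) = 0.4230
−0.41·log₂(0.41) = 0.5274
−0.15·log₂(0.15) = 0.4105
−0.28·log₂(0.28) = 0.5142
Sum ≈ 1.8752 → 1.875 bits.

1.875 bits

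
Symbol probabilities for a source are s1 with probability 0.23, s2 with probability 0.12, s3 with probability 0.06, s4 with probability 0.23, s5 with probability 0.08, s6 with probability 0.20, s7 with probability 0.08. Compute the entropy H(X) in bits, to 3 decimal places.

2.633 bits

H = −Σ pᵢ log₂ pᵢ.
−0.23·log₂(0.23) = 0.4877
−0.12·log₂(0.12) = 0.3671
−0.06·log₂(0.06) = 0.2435
−0.23·log₂(0.23) = 0.4877
−0.08·log₂(0.08) = 0.2915
−0.20·log₂(0.20) = 0.4644
−0.08·log₂(0.08) = 0.2915
Sum ≈ 2.6333 → 2.633 bits.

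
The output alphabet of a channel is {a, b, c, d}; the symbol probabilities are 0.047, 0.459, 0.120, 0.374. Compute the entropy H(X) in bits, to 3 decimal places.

1.621 bits

H = −Σ pᵢ log₂ pᵢ.
−0.047·log₂(0.047) = 0.2073
−0.459·log₂(0.459) = 0.5157
−0.120·log₂(0.120) = 0.3671
−0.374·log₂(0.374) = 0.5307
Sum ≈ 1.6207 → 1.621 bits.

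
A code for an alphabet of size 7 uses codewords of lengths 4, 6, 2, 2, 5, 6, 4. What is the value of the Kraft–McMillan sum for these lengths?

0.6875

With common denominator 2^6 = 64: Σ 2^(−ℓᵢ) = 4/64 + 1/64 + 16/64 + 16/64 + 2/64 + 1/64 + 4/64 = 44/64 = 0.6875.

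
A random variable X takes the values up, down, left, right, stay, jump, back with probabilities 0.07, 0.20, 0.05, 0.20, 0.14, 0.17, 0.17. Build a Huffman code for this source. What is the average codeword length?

2.72 bits/symbol

Repeatedly combine the two least-probable nodes; the expected code length is the sum of the merged weights.
merge 1/20 + 7/100 → 3/25
merge 3/25 + 7/50 → 13/50
merge 17/100 + 17/100 → 17/50
merge 1/5 + 1/5 → 2/5
merge 13/50 + 17/50 → 3/5
merge 2/5 + 3/5 → 1
L = 3/25 + 13/50 + 17/50 + 2/5 + 3/5 + 1 = 68/25 = 2.72 bits/symbol.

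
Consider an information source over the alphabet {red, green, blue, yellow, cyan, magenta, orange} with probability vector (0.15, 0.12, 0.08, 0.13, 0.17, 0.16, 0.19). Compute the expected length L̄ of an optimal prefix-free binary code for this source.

Repeatedly combine the two least-probable nodes; the expected code length is the sum of the merged weights.
merge 2/25 + 3/25 → 1/5
merge 13/100 + 3/20 → 7/25
merge 4/25 + 17/100 → 33/100
merge 19/100 + 1/5 → 39/100
merge 7/25 + 33/100 → 61/100
merge 39/100 + 61/100 → 1
L = 1/5 + 7/25 + 33/100 + 39/100 + 61/100 + 1 = 281/100 = 2.81 bits/symbol.

2.81 bits/symbol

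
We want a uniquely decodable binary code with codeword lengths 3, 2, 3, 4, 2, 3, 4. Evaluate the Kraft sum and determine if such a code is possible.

1; yes

With common denominator 2^4 = 16: Σ 2^(−ℓᵢ) = 2/16 + 4/16 + 2/16 + 1/16 + 4/16 + 2/16 + 1/16 = 16/16 = 1.
Kraft's inequality requires Σ ≤ 1; here Σ = 1 ≤ 1, so such a prefix code exists.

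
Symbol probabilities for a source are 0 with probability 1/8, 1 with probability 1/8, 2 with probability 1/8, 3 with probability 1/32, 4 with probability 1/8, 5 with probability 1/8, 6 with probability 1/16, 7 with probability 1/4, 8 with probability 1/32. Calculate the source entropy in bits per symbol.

2.9375 bits

Each probability is a power of 1/2, so log₂(1/p) is an integer.
H = Σ p·log₂(1/p) = 1/8·3 + 1/8·3 + 1/8·3 + 1/32·5 + 1/8·3 + 1/8·3 + 1/16·4 + 1/4·2 + 1/32·5 = 2.9375 bits.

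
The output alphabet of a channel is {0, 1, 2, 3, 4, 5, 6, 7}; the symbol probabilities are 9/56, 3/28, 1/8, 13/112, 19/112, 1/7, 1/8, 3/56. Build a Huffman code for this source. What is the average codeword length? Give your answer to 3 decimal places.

Repeatedly combine the two least-probable nodes; the expected code length is the sum of the merged weights.
merge 3/56 + 3/28 → 9/56
merge 13/112 + 1/8 → 27/112
merge 1/8 + 1/7 → 15/56
merge 9/56 + 9/56 → 9/28
merge 19/112 + 27/112 → 23/56
merge 15/56 + 9/28 → 33/56
merge 23/56 + 33/56 → 1
L = 9/56 + 27/112 + 15/56 + 9/28 + 23/56 + 33/56 + 1 = 335/112 ≈ 2.991 bits/symbol.

2.991 bits/symbol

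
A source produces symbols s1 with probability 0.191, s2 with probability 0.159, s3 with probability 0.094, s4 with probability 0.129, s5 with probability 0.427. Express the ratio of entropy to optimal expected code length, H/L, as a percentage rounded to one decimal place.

Entropy H = −Σ p log₂ p ≈ 2.1040 bits.
Huffman merges: 47/500+129/1000→223/1000; 159/1000+191/1000→7/20; 223/1000+7/20→573/1000; 427/1000+573/1000→1. L = 1073/500 ≈ 2.1460.
Efficiency = H/L = 2.1040/2.1460 = 98.0%.

98.0%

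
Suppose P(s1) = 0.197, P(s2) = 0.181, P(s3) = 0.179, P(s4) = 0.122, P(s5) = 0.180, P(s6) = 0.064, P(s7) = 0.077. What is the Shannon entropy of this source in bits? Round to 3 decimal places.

H = −Σ pᵢ log₂ pᵢ.
−0.197·log₂(0.197) = 0.4617
−0.181·log₂(0.181) = 0.4463
−0.179·log₂(0.179) = 0.4443
−0.122·log₂(0.122) = 0.3703
−0.180·log₂(0.180) = 0.4453
−0.064·log₂(0.064) = 0.2538
−0.077·log₂(0.077) = 0.2848
Sum ≈ 2.7065 → 2.707 bits.

2.707 bits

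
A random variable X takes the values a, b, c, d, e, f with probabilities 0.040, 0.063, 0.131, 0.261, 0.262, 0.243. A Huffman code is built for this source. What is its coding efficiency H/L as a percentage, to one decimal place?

99.7%

Entropy H = −Σ p log₂ p ≈ 2.3292 bits.
Huffman merges: 1/25+63/1000→103/1000; 103/1000+131/1000→117/500; 117/500+243/1000→477/1000; 261/1000+131/500→523/1000; 477/1000+523/1000→1. L = 2337/1000 ≈ 2.3370.
Efficiency = H/L = 2.3292/2.3370 = 99.7%.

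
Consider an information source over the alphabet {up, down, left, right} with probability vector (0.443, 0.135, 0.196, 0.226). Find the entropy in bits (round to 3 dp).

H = −Σ pᵢ log₂ pᵢ.
−0.443·log₂(0.443) = 0.5204
−0.135·log₂(0.135) = 0.3900
−0.196·log₂(0.196) = 0.4608
−0.226·log₂(0.226) = 0.4849
Sum ≈ 1.8561 → 1.856 bits.

1.856 bits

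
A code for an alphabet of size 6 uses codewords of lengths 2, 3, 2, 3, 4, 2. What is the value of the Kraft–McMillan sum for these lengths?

1.0625

With common denominator 2^4 = 16: Σ 2^(−ℓᵢ) = 4/16 + 2/16 + 4/16 + 2/16 + 1/16 + 4/16 = 17/16 = 1.0625.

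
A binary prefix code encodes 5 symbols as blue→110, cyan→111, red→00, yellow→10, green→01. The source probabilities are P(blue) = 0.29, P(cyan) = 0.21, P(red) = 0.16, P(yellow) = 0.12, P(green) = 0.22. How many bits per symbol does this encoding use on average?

2.5 bits/symbol

L̄ = Σ pᵢ·ℓᵢ = 0.29·3 + 0.21·3 + 0.16·2 + 0.12·2 + 0.22·2 = 2.5 bits/symbol.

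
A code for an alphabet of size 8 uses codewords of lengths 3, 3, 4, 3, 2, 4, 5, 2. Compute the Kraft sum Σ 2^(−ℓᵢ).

1.03125

With common denominator 2^5 = 32: Σ 2^(−ℓᵢ) = 4/32 + 4/32 + 2/32 + 4/32 + 8/32 + 2/32 + 1/32 + 8/32 = 33/32 = 1.03125.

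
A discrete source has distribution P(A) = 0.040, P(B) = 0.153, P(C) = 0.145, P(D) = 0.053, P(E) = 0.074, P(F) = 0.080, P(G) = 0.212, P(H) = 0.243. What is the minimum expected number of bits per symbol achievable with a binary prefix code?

2.792 bits/symbol

Repeatedly combine the two least-probable nodes; the expected code length is the sum of the merged weights.
merge 1/25 + 53/1000 → 93/1000
merge 37/500 + 2/25 → 77/500
merge 93/1000 + 29/200 → 119/500
merge 153/1000 + 77/500 → 307/1000
merge 53/250 + 119/500 → 9/20
merge 243/1000 + 307/1000 → 11/20
merge 9/20 + 11/20 → 1
L = 93/1000 + 77/500 + 119/500 + 307/1000 + 9/20 + 11/20 + 1 = 349/125 = 2.792 bits/symbol.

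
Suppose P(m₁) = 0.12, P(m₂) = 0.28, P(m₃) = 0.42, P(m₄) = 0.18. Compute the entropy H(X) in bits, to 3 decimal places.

1.852 bits

H = −Σ pᵢ log₂ pᵢ.
−0.12·log₂(0.12) = 0.3671
−0.28·log₂(0.28) = 0.5142
−0.42·log₂(0.42) = 0.5256
−0.18·log₂(0.18) = 0.4453
Sum ≈ 1.8522 → 1.852 bits.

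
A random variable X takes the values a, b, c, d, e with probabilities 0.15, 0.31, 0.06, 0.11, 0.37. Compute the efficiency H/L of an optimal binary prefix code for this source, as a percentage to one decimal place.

Entropy H = −Σ p log₂ p ≈ 2.0589 bits.
Huffman merges: 3/50+11/100→17/100; 3/20+17/100→8/25; 31/100+8/25→63/100; 37/100+63/100→1. L = 53/25 ≈ 2.1200.
Efficiency = H/L = 2.0589/2.1200 = 97.1%.

97.1%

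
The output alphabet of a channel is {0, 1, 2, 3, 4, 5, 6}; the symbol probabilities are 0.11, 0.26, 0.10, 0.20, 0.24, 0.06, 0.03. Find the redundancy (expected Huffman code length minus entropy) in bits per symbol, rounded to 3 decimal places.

Entropy H = −Σ p log₂ p ≈ 2.5416 bits.
Huffman merges: 3/100+3/50→9/100; 9/100+1/10→19/100; 11/100+19/100→3/10; 1/5+6/25→11/25; 13/50+3/10→14/25; 11/25+14/25→1. L = 129/50 ≈ 2.5800.
L − H = 2.5800 − 2.5416 = 0.038 bits.

0.038 bits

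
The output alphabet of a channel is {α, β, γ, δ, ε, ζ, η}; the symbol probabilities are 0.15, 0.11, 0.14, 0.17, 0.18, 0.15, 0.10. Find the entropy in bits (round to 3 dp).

H = −Σ pᵢ log₂ pᵢ.
−0.15·log₂(0.15) = 0.4105
−0.11·log₂(0.11) = 0.3503
−0.14·log₂(0.14) = 0.3971
−0.17·log₂(0.17) = 0.4346
−0.18·log₂(0.18) = 0.4453
−0.15·log₂(0.15) = 0.4105
−0.10·log₂(0.10) = 0.3322
Sum ≈ 2.7806 → 2.781 bits.

2.781 bits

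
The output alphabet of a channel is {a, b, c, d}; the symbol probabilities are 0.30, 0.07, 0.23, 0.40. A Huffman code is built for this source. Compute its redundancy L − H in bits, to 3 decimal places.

Entropy H = −Σ p log₂ p ≈ 1.8061 bits.
Huffman merges: 7/100+23/100→3/10; 3/10+3/10→3/5; 2/5+3/5→1. L = 19/10 ≈ 1.9000.
L − H = 1.9000 − 1.8061 = 0.094 bits.

0.094 bits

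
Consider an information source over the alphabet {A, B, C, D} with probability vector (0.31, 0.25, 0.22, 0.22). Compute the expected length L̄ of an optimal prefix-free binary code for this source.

2 bits/symbol

Repeatedly combine the two least-probable nodes; the expected code length is the sum of the merged weights.
merge 11/50 + 11/50 → 11/25
merge 1/4 + 31/100 → 14/25
merge 11/25 + 14/25 → 1
L = 11/25 + 14/25 + 1 = 2 bits/symbol.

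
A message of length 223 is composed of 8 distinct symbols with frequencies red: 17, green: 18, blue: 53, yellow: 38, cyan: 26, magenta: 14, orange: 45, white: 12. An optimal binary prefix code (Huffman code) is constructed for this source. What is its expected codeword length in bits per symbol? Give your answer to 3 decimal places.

2.834 bits/symbol

Probabilities are the counts divided by 223.
Repeatedly combine the two least-probable nodes; the expected code length is the sum of the merged weights.
merge 12/223 + 14/223 → 26/223
merge 17/223 + 18/223 → 35/223
merge 26/223 + 26/223 → 52/223
merge 35/223 + 38/223 → 73/223
merge 45/223 + 52/223 → 97/223
merge 53/223 + 73/223 → 126/223
merge 97/223 + 126/223 → 1
L = 26/223 + 35/223 + 52/223 + 73/223 + 97/223 + 126/223 + 1 = 632/223 ≈ 2.834 bits/symbol.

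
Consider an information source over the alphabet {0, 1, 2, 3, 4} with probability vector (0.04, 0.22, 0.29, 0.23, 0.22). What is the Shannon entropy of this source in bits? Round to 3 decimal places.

2.152 bits

H = −Σ pᵢ log₂ pᵢ.
−0.04·log₂(0.04) = 0.1858
−0.22·log₂(0.22) = 0.4806
−0.29·log₂(0.29) = 0.5179
−0.23·log₂(0.23) = 0.4877
−0.22·log₂(0.22) = 0.4806
Sum ≈ 2.1525 → 2.152 bits.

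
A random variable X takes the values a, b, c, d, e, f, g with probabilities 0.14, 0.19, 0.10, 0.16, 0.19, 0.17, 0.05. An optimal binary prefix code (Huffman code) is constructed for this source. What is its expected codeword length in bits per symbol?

Repeatedly combine the two least-probable nodes; the expected code length is the sum of the merged weights.
merge 1/20 + 1/10 → 3/20
merge 7/50 + 3/20 → 29/100
merge 4/25 + 17/100 → 33/100
merge 19/100 + 19/100 → 19/50
merge 29/100 + 33/100 → 31/50
merge 19/50 + 31/50 → 1
L = 3/20 + 29/100 + 33/100 + 19/50 + 31/50 + 1 = 277/100 = 2.77 bits/symbol.

2.77 bits/symbol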